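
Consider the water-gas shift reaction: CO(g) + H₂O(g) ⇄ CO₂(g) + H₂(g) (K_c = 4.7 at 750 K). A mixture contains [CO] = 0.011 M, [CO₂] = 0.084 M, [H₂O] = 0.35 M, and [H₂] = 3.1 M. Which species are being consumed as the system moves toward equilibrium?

Q_c = [CO₂]·[H₂] / ([CO]·[H₂O]) = (0.084)·(3.1) / ((0.011)·(0.35)) = 68
Q_c = 68 > K_c = 4.7: net reverse reaction.

CO₂, H₂ (products)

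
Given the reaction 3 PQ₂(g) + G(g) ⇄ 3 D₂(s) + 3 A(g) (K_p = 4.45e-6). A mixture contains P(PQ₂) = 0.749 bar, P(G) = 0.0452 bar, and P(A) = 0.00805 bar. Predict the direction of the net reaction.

to the left

(D₂ is a pure solid — omitted from Q_p.)
Q_p = P(A)³ / (P(PQ₂)³·P(G)) = (0.00805)³ / ((0.749)³·(0.0452)) = 2.75e-5
Q_p = 2.75e-5 > K_p = 4.45e-6, so the reverse reaction proceeds.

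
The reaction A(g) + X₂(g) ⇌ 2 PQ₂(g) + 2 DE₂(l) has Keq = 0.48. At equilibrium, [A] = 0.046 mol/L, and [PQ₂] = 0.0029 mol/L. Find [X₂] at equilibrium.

(DE₂ is a pure liquid — omitted from Keq.)
At equilibrium, Keq = [PQ₂]² / ([A]·[X₂]) = 0.48.
(0.0029)² / ((0.046)·([X₂])) = 0.48
[X₂] = 3.81×10⁻⁴ = 3.8×10⁻⁴ mol/L

[X₂] = 3.8×10⁻⁴ mol/L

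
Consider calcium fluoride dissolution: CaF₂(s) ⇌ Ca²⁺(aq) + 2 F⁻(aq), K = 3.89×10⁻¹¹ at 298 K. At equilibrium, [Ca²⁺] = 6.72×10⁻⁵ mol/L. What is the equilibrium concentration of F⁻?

(CaF₂ is a pure solid — omitted from K.)
At equilibrium, K = [Ca²⁺]·[F⁻]² = 3.89×10⁻¹¹.
(6.72×10⁻⁵)·([F⁻])² = 3.89×10⁻¹¹
[F⁻]² = 5.79×10⁻⁷ ⇒ [F⁻] = 7.61×10⁻⁴ mol/L

[F⁻] = 7.61×10⁻⁴ mol/L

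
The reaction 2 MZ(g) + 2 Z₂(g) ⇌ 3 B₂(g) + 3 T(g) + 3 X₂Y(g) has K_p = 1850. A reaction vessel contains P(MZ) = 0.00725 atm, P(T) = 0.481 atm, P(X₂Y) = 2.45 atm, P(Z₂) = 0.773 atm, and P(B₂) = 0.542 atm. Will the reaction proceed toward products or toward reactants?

toward reactants

Q_p = P(B₂)³·P(T)³·P(X₂Y)³ / (P(MZ)²·P(Z₂)²) = (0.542)³·(0.481)³·(2.45)³ / ((0.00725)²·(0.773)²) = 8300
Q_p = 8300 > K_p = 1850, so the reverse reaction proceeds.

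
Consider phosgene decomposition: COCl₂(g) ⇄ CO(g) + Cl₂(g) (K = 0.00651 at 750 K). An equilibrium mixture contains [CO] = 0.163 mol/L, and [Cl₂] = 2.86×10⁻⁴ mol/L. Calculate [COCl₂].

[COCl₂] = 0.00716 mol/L

At equilibrium, K = [CO]·[Cl₂] / [COCl₂] = 0.00651.
(0.163)·(2.86×10⁻⁴) / ([COCl₂]) = 0.00651
[COCl₂] = 0.00716 mol/L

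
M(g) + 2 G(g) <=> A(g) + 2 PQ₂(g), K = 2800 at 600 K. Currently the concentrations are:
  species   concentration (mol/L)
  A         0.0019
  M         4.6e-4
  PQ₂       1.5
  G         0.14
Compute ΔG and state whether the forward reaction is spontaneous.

ΔG = -8.86 kJ/mol; the forward reaction is spontaneous

Q = [A]·[PQ₂]² / ([M]·[G]²) = (0.0019)·(1.5)² / ((4.6e-4)·(0.14)²) = 474
ΔG = RT ln(Q/K) = (8.314 J mol⁻¹ K⁻¹)(600 K) × ln(474/2800)
   = (4.988 kJ/mol)(-1.776) = -8.86 kJ/mol
ΔG < 0, so the forward reaction is spontaneous (proceeds forward).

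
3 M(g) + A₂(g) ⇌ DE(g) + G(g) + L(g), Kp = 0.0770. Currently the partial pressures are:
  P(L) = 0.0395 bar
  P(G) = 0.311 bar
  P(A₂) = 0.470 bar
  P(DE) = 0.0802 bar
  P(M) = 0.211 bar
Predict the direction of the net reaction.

Qp = P(DE)·P(G)·P(L) / (P(M)³·P(A₂)) = (0.0802)·(0.311)·(0.0395) / ((0.211)³·(0.470)) = 0.223
Qp = 0.223 > Kp = 0.0770, so the reverse reaction proceeds.

toward reactants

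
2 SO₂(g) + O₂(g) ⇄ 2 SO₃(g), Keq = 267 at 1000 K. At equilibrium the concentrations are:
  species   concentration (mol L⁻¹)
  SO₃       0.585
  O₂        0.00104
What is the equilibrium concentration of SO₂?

[SO₂] = 1.11 mol L⁻¹

At equilibrium, Keq = [SO₃]² / ([SO₂]²·[O₂]) = 267.
(0.585)² / (([SO₂])²·(0.00104)) = 267
[SO₂]² = 1.23 ⇒ [SO₂] = 1.11 mol L⁻¹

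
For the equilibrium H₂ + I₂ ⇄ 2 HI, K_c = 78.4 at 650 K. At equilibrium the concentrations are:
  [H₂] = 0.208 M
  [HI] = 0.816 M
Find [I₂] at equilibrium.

[I₂] = 0.0408 M

At equilibrium, K_c = [HI]² / ([H₂]·[I₂]) = 78.4.
(0.816)² / ((0.208)·([I₂])) = 78.4
[I₂] = 0.0408 M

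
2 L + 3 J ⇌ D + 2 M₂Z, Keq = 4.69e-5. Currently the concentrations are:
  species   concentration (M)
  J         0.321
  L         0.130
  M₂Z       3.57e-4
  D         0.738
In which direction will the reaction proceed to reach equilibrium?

Q = [D]·[M₂Z]² / ([L]²·[J]³) = (0.738)·(3.57e-4)² / ((0.130)²·(0.321)³) = 1.68e-4
Q = 1.68e-4 > Keq = 4.69e-5, so the reverse reaction proceeds.

reverse (toward reactants)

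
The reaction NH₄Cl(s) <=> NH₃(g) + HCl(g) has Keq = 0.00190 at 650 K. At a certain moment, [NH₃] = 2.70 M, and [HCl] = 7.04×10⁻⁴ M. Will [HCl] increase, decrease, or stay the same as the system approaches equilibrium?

stay the same

(NH₄Cl is a pure solid — omitted from Q.)
Q = [NH₃]·[HCl] = (2.70)·(7.04×10⁻⁴) = 0.00190
Q = 0.00190 = Keq; the system is at equilibrium.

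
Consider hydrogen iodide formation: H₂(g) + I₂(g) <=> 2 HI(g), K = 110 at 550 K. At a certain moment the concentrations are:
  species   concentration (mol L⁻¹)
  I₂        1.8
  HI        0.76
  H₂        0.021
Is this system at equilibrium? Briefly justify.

Q = [HI]² / ([H₂]·[I₂]) = (0.76)² / ((0.021)·(1.8)) = 15
Q = 15 < K = 110: net forward reaction.

no; Q < K, reaction proceeds forward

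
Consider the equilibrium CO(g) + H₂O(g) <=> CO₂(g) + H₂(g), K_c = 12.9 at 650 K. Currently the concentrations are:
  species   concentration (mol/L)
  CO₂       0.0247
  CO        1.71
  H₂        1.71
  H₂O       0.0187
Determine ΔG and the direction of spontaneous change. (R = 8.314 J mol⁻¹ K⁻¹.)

Q_c = [CO₂]·[H₂] / ([CO]·[H₂O]) = (0.0247)·(1.71) / ((1.71)·(0.0187)) = 1.32
ΔG = RT ln(Q_c/K_c) = (8.314 J mol⁻¹ K⁻¹)(650 K) × ln(1.32/12.9)
   = (5.404 kJ/mol)(-2.280) = -12.3 kJ/mol
ΔG < 0, so the forward reaction is spontaneous (proceeds forward).

ΔG = -12.3 kJ/mol; the forward reaction is spontaneous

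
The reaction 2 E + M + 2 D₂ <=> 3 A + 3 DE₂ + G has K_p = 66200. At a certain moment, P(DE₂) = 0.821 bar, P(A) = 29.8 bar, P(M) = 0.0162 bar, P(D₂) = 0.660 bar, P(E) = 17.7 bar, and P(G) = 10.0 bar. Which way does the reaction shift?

neither direction; the system is at equilibrium

Q_p = P(A)³·P(DE₂)³·P(G) / (P(E)²·P(M)·P(D₂)²) = (29.8)³·(0.821)³·(10.0) / ((17.7)²·(0.0162)·(0.660)²) = 66200
Q_p = 66200 = K_p, so the system is already at equilibrium.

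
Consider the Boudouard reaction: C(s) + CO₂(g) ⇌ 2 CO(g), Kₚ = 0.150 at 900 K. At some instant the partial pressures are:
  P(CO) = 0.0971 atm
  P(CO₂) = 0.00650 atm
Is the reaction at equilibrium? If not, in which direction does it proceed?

(C is a pure solid — omitted from Qₚ.)
Qₚ = P(CO)² / P(CO₂) = (0.0971)² / (0.00650) = 1.45
Qₚ = 1.45 > Kₚ = 0.150, so the reverse reaction proceeds.

toward reactants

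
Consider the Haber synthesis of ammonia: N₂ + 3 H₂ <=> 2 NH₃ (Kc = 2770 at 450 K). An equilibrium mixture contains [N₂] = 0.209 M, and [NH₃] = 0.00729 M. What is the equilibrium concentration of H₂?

[H₂] = 0.00451 M

At equilibrium, Kc = [NH₃]² / ([N₂]·[H₂]³) = 2770.
(0.00729)² / ((0.209)·([H₂])³) = 2770
[H₂]³ = 9.18e-8 ⇒ [H₂] = 0.00451 M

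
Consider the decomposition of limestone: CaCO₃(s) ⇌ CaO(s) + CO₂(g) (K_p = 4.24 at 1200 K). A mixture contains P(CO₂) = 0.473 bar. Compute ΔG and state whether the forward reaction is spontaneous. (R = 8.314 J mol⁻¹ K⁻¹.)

ΔG = -21.9 kJ/mol; the forward reaction is spontaneous

(CaCO₃, CaO are pure solids — omitted from Q_p.)
Q_p = P(CO₂) = 0.473
ΔG = RT ln(Q_p/K_p) = (8.314 J mol⁻¹ K⁻¹)(1200 K) × ln(0.473/4.24)
   = (9.977 kJ/mol)(-2.193) = -21.9 kJ/mol
ΔG < 0, so the forward reaction is spontaneous (proceeds forward).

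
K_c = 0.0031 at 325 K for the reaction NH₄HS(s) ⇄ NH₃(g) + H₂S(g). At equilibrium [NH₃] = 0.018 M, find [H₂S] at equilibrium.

(NH₄HS is a pure solid — omitted from K_c.)
At equilibrium, K_c = [NH₃]·[H₂S] = 0.0031.
(0.018)·([H₂S]) = 0.0031
[H₂S] = 0.172 = 0.17 M

[H₂S] = 0.17 M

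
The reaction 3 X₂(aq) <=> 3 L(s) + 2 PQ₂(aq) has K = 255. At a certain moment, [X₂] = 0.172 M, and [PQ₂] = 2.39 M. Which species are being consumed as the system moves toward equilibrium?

(L is a pure solid — omitted from Q.)
Q = [PQ₂]² / [X₂]³ = (2.39)² / (0.172)³ = 1120
Q = 1120 > K = 255: net reverse reaction.

L, PQ₂ (products)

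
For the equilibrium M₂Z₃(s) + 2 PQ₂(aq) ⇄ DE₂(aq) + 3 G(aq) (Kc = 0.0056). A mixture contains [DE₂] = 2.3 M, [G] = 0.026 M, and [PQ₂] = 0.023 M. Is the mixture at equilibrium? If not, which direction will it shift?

no; Q > K, reaction proceeds in reverse

(M₂Z₃ is a pure solid — omitted from Qc.)
Qc = [DE₂]·[G]³ / [PQ₂]² = (2.3)·(0.026)³ / (0.023)² = 0.076
Qc = 0.076 > Kc = 0.0056: net reverse reaction.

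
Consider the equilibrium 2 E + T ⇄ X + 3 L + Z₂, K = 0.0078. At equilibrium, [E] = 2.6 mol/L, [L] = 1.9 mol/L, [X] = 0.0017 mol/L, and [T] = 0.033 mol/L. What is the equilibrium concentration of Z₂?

[Z₂] = 0.15 mol/L

At equilibrium, K = [X]·[L]³·[Z₂] / ([E]²·[T]) = 0.0078.
(0.0017)·(1.9)³·([Z₂]) / ((2.6)²·(0.033)) = 0.0078
[Z₂] = 0.149 = 0.15 mol/L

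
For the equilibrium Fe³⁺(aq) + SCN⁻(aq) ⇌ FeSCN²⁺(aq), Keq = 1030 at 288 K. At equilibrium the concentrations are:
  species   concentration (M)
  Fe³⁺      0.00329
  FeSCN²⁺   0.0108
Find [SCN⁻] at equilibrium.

[SCN⁻] = 0.00319 M

At equilibrium, Keq = [FeSCN²⁺] / ([Fe³⁺]·[SCN⁻]) = 1030.
(0.0108) / ((0.00329)·([SCN⁻])) = 1030
[SCN⁻] = 0.00319 M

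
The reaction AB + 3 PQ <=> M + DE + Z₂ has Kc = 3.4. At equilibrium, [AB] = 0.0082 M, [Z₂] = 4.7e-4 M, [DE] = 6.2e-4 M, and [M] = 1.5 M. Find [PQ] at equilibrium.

At equilibrium, Kc = [M]·[DE]·[Z₂] / ([AB]·[PQ]³) = 3.4.
(1.5)·(6.2e-4)·(4.7e-4) / ((0.0082)·([PQ])³) = 3.4
[PQ]³ = 1.57e-5 ⇒ [PQ] = 0.025 M

[PQ] = 0.025 M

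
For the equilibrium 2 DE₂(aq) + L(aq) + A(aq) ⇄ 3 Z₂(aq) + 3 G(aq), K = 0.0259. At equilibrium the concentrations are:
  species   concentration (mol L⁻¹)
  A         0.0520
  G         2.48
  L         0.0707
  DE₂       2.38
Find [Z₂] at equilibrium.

[Z₂] = 0.0328 mol L⁻¹

At equilibrium, K = [Z₂]³·[G]³ / ([DE₂]²·[L]·[A]) = 0.0259.
([Z₂])³·(2.48)³ / ((2.38)²·(0.0707)·(0.0520)) = 0.0259
[Z₂]³ = 3.54×10⁻⁵ ⇒ [Z₂] = 0.0328 mol L⁻¹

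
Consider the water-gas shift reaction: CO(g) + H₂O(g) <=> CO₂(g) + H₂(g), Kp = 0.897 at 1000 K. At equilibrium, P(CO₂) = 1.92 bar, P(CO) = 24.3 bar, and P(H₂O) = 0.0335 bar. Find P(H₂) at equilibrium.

At equilibrium, Kp = P(CO₂)·P(H₂) / (P(CO)·P(H₂O)) = 0.897.
(1.92)·(P(H₂)) / ((24.3)·(0.0335)) = 0.897
P(H₂) = 0.380 bar

P(H₂) = 0.380 bar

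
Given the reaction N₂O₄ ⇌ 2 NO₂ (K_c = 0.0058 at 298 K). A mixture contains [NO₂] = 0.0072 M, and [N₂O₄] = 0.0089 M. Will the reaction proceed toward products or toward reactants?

Q_c = [NO₂]² / [N₂O₄] = (0.0072)² / (0.0089) = 0.0058
Q_c = 0.0058 = K_c, so the system is already at equilibrium.

no net change (already at equilibrium)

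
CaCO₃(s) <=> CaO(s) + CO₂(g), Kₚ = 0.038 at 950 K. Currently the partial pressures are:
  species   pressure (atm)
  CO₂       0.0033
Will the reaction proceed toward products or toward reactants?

in the forward direction

(CaCO₃, CaO are pure solids — omitted from Qₚ.)
Qₚ = P(CO₂) = 0.0033
Qₚ = 0.0033 < Kₚ = 0.038, so the forward reaction proceeds.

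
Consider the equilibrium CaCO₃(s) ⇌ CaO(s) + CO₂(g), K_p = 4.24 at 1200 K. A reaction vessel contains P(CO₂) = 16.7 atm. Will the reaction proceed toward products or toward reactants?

toward reactants

(CaCO₃, CaO are pure solids — omitted from Q_p.)
Q_p = P(CO₂) = 16.7
Q_p = 16.7 > K_p = 4.24, so the reverse reaction proceeds.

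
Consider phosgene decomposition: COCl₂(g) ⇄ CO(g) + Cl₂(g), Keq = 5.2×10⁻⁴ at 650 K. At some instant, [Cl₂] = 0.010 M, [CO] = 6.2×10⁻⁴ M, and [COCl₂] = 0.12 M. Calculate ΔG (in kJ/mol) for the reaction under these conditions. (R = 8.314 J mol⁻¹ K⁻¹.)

ΔG = -12.5 kJ/mol

Q = [CO]·[Cl₂] / [COCl₂] = (6.2×10⁻⁴)·(0.010) / (0.12) = 5.17×10⁻⁵
ΔG = RT ln(Q/Keq) = (8.314 J mol⁻¹ K⁻¹)(650 K) × ln(5.17×10⁻⁵/5.2×10⁻⁴)
   = (5.404 kJ/mol)(-2.308) = -12.5 kJ/mol
ΔG < 0, so the forward reaction is spontaneous (proceeds forward).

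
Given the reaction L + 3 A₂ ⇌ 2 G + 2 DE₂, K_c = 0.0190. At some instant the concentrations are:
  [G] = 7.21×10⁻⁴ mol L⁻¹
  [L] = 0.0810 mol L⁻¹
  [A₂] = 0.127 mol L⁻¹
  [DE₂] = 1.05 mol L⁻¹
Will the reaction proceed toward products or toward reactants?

in the forward direction

Q_c = [G]²·[DE₂]² / ([L]·[A₂]³) = (7.21×10⁻⁴)²·(1.05)² / ((0.0810)·(0.127)³) = 0.00345
Q_c = 0.00345 < K_c = 0.0190, so the forward reaction proceeds.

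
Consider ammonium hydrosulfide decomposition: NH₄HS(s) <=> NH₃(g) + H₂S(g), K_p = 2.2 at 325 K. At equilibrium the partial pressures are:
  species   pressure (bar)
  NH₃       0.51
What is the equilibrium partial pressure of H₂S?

P(H₂S) = 4.3 bar

(NH₄HS is a pure solid — omitted from K_p.)
At equilibrium, K_p = P(NH₃)·P(H₂S) = 2.2.
(0.51)·(P(H₂S)) = 2.2
P(H₂S) = 4.31 = 4.3 bar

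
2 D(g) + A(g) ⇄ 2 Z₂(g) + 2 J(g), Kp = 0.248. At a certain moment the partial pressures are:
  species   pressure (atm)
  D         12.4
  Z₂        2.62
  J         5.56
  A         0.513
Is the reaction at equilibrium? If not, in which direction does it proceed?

toward reactants

Qp = P(Z₂)²·P(J)² / (P(D)²·P(A)) = (2.62)²·(5.56)² / ((12.4)²·(0.513)) = 2.69
Qp = 2.69 > Kp = 0.248, so the reverse reaction proceeds.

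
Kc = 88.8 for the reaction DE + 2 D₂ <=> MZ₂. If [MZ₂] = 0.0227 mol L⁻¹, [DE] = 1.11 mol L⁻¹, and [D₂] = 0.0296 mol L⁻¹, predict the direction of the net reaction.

Qc = [MZ₂] / ([DE]·[D₂]²) = (0.0227) / ((1.11)·(0.0296)²) = 23.3
Qc = 23.3 < Kc = 88.8, so the forward reaction proceeds.

toward products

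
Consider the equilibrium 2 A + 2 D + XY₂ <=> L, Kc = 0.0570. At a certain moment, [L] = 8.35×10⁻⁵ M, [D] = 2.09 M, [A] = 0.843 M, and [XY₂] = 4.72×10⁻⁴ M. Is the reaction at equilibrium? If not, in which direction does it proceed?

Qc = [L] / ([A]²·[D]²·[XY₂]) = (8.35×10⁻⁵) / ((0.843)²·(2.09)²·(4.72×10⁻⁴)) = 0.0570
Qc = 0.0570 = Kc, so the system is already at equilibrium.

no net change (already at equilibrium)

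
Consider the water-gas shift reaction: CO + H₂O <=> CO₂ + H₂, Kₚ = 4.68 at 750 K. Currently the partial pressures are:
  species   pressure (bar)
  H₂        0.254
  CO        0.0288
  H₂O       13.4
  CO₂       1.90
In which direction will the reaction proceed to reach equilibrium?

Qₚ = P(CO₂)·P(H₂) / (P(CO)·P(H₂O)) = (1.90)·(0.254) / ((0.0288)·(13.4)) = 1.25
Qₚ = 1.25 < Kₚ = 4.68, so the forward reaction proceeds.

forward (toward products)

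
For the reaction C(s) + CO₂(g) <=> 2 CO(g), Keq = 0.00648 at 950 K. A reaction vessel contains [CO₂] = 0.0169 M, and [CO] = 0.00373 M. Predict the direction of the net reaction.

toward products

(C is a pure solid — omitted from Q.)
Q = [CO]² / [CO₂] = (0.00373)² / (0.0169) = 8.23e-4
Q = 8.23e-4 < Keq = 0.00648, so the forward reaction proceeds.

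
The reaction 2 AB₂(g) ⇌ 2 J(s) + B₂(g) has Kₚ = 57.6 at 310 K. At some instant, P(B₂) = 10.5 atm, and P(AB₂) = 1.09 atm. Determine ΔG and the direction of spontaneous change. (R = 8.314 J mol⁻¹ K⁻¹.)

ΔG = -4.83 kJ/mol; the forward reaction is spontaneous

(J is a pure solid — omitted from Qₚ.)
Qₚ = P(B₂) / P(AB₂)² = (10.5) / (1.09)² = 8.84
ΔG = RT ln(Qₚ/Kₚ) = (8.314 J mol⁻¹ K⁻¹)(310 K) × ln(8.84/57.6)
   = (2.577 kJ/mol)(-1.874) = -4.83 kJ/mol
ΔG < 0, so the forward reaction is spontaneous (proceeds forward).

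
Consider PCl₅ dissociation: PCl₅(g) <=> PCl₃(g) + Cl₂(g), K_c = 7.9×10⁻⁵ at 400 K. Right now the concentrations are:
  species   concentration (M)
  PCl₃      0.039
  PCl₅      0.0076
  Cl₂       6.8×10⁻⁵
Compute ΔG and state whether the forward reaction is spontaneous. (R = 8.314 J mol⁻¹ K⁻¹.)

ΔG = 4.94 kJ/mol; the forward reaction is non-spontaneous

Q_c = [PCl₃]·[Cl₂] / [PCl₅] = (0.039)·(6.8×10⁻⁵) / (0.0076) = 3.49×10⁻⁴
ΔG = RT ln(Q_c/K_c) = (8.314 J mol⁻¹ K⁻¹)(400 K) × ln(3.49×10⁻⁴/7.9×10⁻⁵)
   = (3.326 kJ/mol)(1.486) = 4.94 kJ/mol
ΔG > 0, so the forward reaction is non-spontaneous (proceeds in reverse).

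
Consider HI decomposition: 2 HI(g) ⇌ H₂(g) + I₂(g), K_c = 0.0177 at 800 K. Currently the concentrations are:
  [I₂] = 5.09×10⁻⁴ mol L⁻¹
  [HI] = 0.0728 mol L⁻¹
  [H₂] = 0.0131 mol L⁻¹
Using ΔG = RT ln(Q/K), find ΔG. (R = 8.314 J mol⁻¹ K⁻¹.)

ΔG = -17.6 kJ/mol

Q_c = [H₂]·[I₂] / [HI]² = (0.0131)·(5.09×10⁻⁴) / (0.0728)² = 0.00126
ΔG = RT ln(Q_c/K_c) = (8.314 J mol⁻¹ K⁻¹)(800 K) × ln(0.00126/0.0177)
   = (6.651 kJ/mol)(-2.642) = -17.6 kJ/mol
ΔG < 0, so the forward reaction is spontaneous (proceeds forward).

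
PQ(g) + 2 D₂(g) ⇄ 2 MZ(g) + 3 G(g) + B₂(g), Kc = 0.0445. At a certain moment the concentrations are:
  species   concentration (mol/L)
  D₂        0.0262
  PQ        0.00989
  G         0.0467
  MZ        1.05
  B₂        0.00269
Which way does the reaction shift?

Qc = [MZ]²·[G]³·[B₂] / ([PQ]·[D₂]²) = (1.05)²·(0.0467)³·(0.00269) / ((0.00989)·(0.0262)²) = 0.0445
Qc = 0.0445 = Kc, so the system is already at equilibrium.

neither direction; the system is at equilibrium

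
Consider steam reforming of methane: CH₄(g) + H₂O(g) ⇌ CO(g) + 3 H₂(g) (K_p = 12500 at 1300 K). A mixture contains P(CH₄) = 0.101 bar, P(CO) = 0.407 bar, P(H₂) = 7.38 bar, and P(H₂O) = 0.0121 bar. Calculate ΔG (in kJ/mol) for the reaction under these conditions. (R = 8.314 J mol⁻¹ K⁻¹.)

ΔG = 25.6 kJ/mol

Q_p = P(CO)·P(H₂)³ / (P(CH₄)·P(H₂O)) = (0.407)·(7.38)³ / ((0.101)·(0.0121)) = 1.34e5
ΔG = RT ln(Q_p/K_p) = (8.314 J mol⁻¹ K⁻¹)(1300 K) × ln(1.34e5/12500)
   = (10.81 kJ/mol)(2.372) = 25.6 kJ/mol
ΔG > 0, so the forward reaction is non-spontaneous (proceeds in reverse).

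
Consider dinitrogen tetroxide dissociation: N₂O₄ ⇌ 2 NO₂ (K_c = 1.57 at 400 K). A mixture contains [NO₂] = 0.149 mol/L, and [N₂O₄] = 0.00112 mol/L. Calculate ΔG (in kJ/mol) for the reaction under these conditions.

ΔG = 8.43 kJ/mol

Q_c = [NO₂]² / [N₂O₄] = (0.149)² / (0.00112) = 19.8
ΔG = RT ln(Q_c/K_c) = (8.314 J mol⁻¹ K⁻¹)(400 K) × ln(19.8/1.57)
   = (3.326 kJ/mol)(2.535) = 8.43 kJ/mol
ΔG > 0, so the forward reaction is non-spontaneous (proceeds in reverse).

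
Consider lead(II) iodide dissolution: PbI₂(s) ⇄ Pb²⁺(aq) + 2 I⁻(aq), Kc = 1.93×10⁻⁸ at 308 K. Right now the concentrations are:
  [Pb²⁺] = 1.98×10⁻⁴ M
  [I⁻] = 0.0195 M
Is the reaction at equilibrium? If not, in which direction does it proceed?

in the reverse direction

(PbI₂ is a pure solid — omitted from Qc.)
Qc = [Pb²⁺]·[I⁻]² = (1.98×10⁻⁴)·(0.0195)² = 7.53×10⁻⁸
Qc = 7.53×10⁻⁸ > Kc = 1.93×10⁻⁸, so the reverse reaction proceeds.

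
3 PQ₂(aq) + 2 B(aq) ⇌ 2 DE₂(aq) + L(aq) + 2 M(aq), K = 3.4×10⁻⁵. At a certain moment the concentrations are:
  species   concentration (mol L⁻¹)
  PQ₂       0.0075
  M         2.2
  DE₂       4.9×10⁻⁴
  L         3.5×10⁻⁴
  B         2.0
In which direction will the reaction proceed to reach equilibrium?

reverse (toward reactants)

Q = [DE₂]²·[L]·[M]² / ([PQ₂]³·[B]²) = (4.9×10⁻⁴)²·(3.5×10⁻⁴)·(2.2)² / ((0.0075)³·(2.0)²) = 2.4×10⁻⁴
Q = 2.4×10⁻⁴ > K = 3.4×10⁻⁵, so the reverse reaction proceeds.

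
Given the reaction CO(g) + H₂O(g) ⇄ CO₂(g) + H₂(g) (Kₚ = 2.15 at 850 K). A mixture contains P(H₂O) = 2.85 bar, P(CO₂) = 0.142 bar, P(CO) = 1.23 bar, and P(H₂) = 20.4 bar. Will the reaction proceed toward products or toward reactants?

in the forward direction

Qₚ = P(CO₂)·P(H₂) / (P(CO)·P(H₂O)) = (0.142)·(20.4) / ((1.23)·(2.85)) = 0.826
Qₚ = 0.826 < Kₚ = 2.15, so the forward reaction proceeds.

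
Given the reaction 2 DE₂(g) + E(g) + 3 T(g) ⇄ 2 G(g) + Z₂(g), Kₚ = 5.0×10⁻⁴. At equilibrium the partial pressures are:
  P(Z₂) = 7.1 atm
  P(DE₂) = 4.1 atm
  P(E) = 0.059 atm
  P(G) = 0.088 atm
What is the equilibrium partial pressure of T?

P(T) = 4.8 atm

At equilibrium, Kₚ = P(G)²·P(Z₂) / (P(DE₂)²·P(E)·P(T)³) = 5.0×10⁻⁴.
(0.088)²·(7.1) / ((4.1)²·(0.059)·(P(T))³) = 5.0×10⁻⁴
P(T)³ = 111 ⇒ P(T) = 4.8 atm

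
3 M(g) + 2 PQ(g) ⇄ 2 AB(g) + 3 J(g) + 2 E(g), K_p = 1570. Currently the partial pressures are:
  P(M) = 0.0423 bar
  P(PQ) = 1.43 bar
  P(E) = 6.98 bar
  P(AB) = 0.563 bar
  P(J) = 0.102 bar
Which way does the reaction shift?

Q_p = P(AB)²·P(J)³·P(E)² / (P(M)³·P(PQ)²) = (0.563)²·(0.102)³·(6.98)² / ((0.0423)³·(1.43)²) = 106
Q_p = 106 < K_p = 1570, so the forward reaction proceeds.

to the right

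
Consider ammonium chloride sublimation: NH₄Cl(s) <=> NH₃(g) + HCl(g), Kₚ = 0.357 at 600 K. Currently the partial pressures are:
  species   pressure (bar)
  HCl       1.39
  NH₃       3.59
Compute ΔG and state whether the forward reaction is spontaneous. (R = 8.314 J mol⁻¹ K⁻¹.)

(NH₄Cl is a pure solid — omitted from Qₚ.)
Qₚ = P(NH₃)·P(HCl) = (3.59)·(1.39) = 4.99
ΔG = RT ln(Qₚ/Kₚ) = (8.314 J mol⁻¹ K⁻¹)(600 K) × ln(4.99/0.357)
   = (4.988 kJ/mol)(2.637) = 13.2 kJ/mol
ΔG > 0, so the forward reaction is non-spontaneous (proceeds in reverse).

ΔG = 13.2 kJ/mol; the forward reaction is non-spontaneous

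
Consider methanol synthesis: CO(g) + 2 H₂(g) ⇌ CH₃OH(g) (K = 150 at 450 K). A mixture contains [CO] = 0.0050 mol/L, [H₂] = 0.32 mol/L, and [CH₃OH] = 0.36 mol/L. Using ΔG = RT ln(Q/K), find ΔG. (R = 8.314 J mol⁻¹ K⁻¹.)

Q = [CH₃OH] / ([CO]·[H₂]²) = (0.36) / ((0.0050)·(0.32)²) = 703
ΔG = RT ln(Q/K) = (8.314 J mol⁻¹ K⁻¹)(450 K) × ln(703/150)
   = (3.741 kJ/mol)(1.545) = 5.78 kJ/mol
ΔG > 0, so the forward reaction is non-spontaneous (proceeds in reverse).

ΔG = 5.78 kJ/mol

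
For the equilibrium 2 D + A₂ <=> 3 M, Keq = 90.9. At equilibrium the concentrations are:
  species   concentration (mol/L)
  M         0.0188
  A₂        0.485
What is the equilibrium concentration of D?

At equilibrium, Keq = [M]³ / ([D]²·[A₂]) = 90.9.
(0.0188)³ / (([D])²·(0.485)) = 90.9
[D]² = 1.51e-7 ⇒ [D] = 3.88e-4 mol/L

[D] = 3.88e-4 mol/L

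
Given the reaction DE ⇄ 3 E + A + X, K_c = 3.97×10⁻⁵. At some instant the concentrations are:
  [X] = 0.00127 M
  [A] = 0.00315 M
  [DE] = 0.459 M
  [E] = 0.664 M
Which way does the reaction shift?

Q_c = [E]³·[A]·[X] / [DE] = (0.664)³·(0.00315)·(0.00127) / (0.459) = 2.55×10⁻⁶
Q_c = 2.55×10⁻⁶ < K_c = 3.97×10⁻⁵, so the forward reaction proceeds.

forward (toward products)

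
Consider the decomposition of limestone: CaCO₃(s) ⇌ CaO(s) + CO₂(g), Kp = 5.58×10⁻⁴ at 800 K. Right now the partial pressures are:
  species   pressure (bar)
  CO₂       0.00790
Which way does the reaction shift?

(CaCO₃, CaO are pure solids — omitted from Qp.)
Qp = P(CO₂) = 0.00790
Qp = 0.00790 > Kp = 5.58×10⁻⁴, so the reverse reaction proceeds.

toward reactants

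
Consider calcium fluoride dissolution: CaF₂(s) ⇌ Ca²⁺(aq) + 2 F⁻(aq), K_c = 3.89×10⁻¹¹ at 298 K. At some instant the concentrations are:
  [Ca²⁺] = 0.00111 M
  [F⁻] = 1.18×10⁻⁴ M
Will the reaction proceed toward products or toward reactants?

(CaF₂ is a pure solid — omitted from Q_c.)
Q_c = [Ca²⁺]·[F⁻]² = (0.00111)·(1.18×10⁻⁴)² = 1.55×10⁻¹¹
Q_c = 1.55×10⁻¹¹ < K_c = 3.89×10⁻¹¹, so the forward reaction proceeds.

to the right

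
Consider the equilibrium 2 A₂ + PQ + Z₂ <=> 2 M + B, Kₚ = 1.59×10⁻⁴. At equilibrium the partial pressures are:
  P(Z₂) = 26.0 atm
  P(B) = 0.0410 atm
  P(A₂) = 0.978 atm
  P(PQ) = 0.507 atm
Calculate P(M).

At equilibrium, Kₚ = P(M)²·P(B) / (P(A₂)²·P(PQ)·P(Z₂)) = 1.59×10⁻⁴.
(P(M))²·(0.0410) / ((0.978)²·(0.507)·(26.0)) = 1.59×10⁻⁴
P(M)² = 0.0489 ⇒ P(M) = 0.221 atm

P(M) = 0.221 atm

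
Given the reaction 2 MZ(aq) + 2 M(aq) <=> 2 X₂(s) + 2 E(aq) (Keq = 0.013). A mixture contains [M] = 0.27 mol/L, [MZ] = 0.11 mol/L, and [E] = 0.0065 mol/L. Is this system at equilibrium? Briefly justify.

(X₂ is a pure solid — omitted from Q.)
Q = [E]² / ([MZ]²·[M]²) = (0.0065)² / ((0.11)²·(0.27)²) = 0.048
Q = 0.048 > Keq = 0.013: net reverse reaction.

no; Q > K, reaction proceeds in reverse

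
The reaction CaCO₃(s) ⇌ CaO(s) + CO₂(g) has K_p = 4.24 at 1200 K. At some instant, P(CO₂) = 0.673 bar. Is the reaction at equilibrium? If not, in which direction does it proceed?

(CaCO₃, CaO are pure solids — omitted from Q_p.)
Q_p = P(CO₂) = 0.673
Q_p = 0.673 < K_p = 4.24, so the forward reaction proceeds.

in the forward direction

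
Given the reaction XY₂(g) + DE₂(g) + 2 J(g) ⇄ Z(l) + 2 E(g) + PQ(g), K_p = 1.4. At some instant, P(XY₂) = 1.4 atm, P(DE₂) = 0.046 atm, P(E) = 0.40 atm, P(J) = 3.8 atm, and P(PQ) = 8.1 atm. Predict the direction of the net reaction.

(Z is a pure liquid — omitted from Q_p.)
Q_p = P(E)²·P(PQ) / (P(XY₂)·P(DE₂)·P(J)²) = (0.40)²·(8.1) / ((1.4)·(0.046)·(3.8)²) = 1.4
Q_p = 1.4 = K_p, so the system is already at equilibrium.

no net change (already at equilibrium)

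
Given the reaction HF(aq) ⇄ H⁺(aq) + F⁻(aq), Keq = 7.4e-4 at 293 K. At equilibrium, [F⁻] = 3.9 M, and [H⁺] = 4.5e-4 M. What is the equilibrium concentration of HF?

At equilibrium, Keq = [H⁺]·[F⁻] / [HF] = 7.4e-4.
(4.5e-4)·(3.9) / ([HF]) = 7.4e-4
[HF] = 2.37 = 2.4 M

[HF] = 2.4 M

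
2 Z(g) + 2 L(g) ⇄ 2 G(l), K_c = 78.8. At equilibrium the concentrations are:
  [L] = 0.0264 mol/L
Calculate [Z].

(G is a pure liquid — omitted from K_c.)
At equilibrium, K_c = 1 / ([Z]²·[L]²) = 78.8.
1 / (([Z])²·(0.0264)²) = 78.8
[Z]² = 18.2 ⇒ [Z] = 4.27 mol/L

[Z] = 4.27 mol/L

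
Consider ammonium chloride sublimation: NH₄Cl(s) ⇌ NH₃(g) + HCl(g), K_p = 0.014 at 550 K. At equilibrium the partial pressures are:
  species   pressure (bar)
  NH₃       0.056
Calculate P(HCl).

(NH₄Cl is a pure solid — omitted from K_p.)
At equilibrium, K_p = P(NH₃)·P(HCl) = 0.014.
(0.056)·(P(HCl)) = 0.014
P(HCl) = 0.250 = 0.25 bar

P(HCl) = 0.25 bar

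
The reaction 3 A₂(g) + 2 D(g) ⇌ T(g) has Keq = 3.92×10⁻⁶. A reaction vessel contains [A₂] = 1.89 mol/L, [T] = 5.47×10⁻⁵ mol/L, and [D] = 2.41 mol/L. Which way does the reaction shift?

Q = [T] / ([A₂]³·[D]²) = (5.47×10⁻⁵) / ((1.89)³·(2.41)²) = 1.39×10⁻⁶
Q = 1.39×10⁻⁶ < Keq = 3.92×10⁻⁶, so the forward reaction proceeds.

to the right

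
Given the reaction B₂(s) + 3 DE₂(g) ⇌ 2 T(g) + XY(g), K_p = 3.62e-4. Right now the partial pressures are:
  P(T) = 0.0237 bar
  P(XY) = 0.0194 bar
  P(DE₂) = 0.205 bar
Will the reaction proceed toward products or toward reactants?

(B₂ is a pure solid — omitted from Q_p.)
Q_p = P(T)²·P(XY) / P(DE₂)³ = (0.0237)²·(0.0194) / (0.205)³ = 0.00126
Q_p = 0.00126 > K_p = 3.62e-4, so the reverse reaction proceeds.

in the reverse direction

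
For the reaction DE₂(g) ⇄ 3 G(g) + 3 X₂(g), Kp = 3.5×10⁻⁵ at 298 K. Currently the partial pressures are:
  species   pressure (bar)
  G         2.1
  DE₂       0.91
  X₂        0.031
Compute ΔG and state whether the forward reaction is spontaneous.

Qp = P(G)³·P(X₂)³ / P(DE₂) = (2.1)³·(0.031)³ / (0.91) = 3.03×10⁻⁴
ΔG = RT ln(Qp/Kp) = (8.314 J mol⁻¹ K⁻¹)(298 K) × ln(3.03×10⁻⁴/3.5×10⁻⁵)
   = (2.478 kJ/mol)(2.158) = 5.35 kJ/mol
ΔG > 0, so the forward reaction is non-spontaneous (proceeds in reverse).

ΔG = 5.35 kJ/mol; the forward reaction is non-spontaneous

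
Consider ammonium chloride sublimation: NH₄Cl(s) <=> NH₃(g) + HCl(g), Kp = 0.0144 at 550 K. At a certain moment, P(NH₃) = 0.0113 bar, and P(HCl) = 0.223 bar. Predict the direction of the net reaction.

in the forward direction

(NH₄Cl is a pure solid — omitted from Qp.)
Qp = P(NH₃)·P(HCl) = (0.0113)·(0.223) = 0.00252
Qp = 0.00252 < Kp = 0.0144, so the forward reaction proceeds.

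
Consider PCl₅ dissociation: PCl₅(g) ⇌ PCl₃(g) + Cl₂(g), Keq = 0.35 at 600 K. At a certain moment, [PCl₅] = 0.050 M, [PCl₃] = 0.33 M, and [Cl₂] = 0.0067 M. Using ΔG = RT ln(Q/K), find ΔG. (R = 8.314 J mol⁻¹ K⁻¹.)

ΔG = -10.3 kJ/mol

Q = [PCl₃]·[Cl₂] / [PCl₅] = (0.33)·(0.0067) / (0.050) = 0.0442
ΔG = RT ln(Q/Keq) = (8.314 J mol⁻¹ K⁻¹)(600 K) × ln(0.0442/0.35)
   = (4.988 kJ/mol)(-2.069) = -10.3 kJ/mol
ΔG < 0, so the forward reaction is spontaneous (proceeds forward).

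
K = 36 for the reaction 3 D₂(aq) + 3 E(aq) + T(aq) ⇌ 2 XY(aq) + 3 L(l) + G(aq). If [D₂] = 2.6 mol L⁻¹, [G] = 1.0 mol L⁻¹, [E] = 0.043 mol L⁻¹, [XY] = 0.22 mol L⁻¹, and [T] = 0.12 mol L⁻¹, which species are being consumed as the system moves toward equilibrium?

XY, L, G (products)

(L is a pure liquid — omitted from Q.)
Q = [XY]²·[G] / ([D₂]³·[E]³·[T]) = (0.22)²·(1.0) / ((2.6)³·(0.043)³·(0.12)) = 290
Q = 290 > K = 36: net reverse reaction.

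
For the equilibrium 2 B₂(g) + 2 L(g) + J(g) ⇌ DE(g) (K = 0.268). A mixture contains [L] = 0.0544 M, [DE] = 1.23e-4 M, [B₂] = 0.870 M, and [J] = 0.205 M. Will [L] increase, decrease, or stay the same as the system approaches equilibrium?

Q = [DE] / ([B₂]²·[L]²·[J]) = (1.23e-4) / ((0.870)²·(0.0544)²·(0.205)) = 0.268
Q = 0.268 = K; the system is at equilibrium.

stay the same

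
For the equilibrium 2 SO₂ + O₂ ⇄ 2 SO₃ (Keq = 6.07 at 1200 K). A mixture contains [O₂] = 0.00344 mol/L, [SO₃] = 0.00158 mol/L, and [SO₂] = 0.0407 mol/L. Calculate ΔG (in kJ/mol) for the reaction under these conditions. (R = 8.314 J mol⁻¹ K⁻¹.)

ΔG = -26.2 kJ/mol

Q = [SO₃]² / ([SO₂]²·[O₂]) = (0.00158)² / ((0.0407)²·(0.00344)) = 0.438
ΔG = RT ln(Q/Keq) = (8.314 J mol⁻¹ K⁻¹)(1200 K) × ln(0.438/6.07)
   = (9.977 kJ/mol)(-2.629) = -26.2 kJ/mol
ΔG < 0, so the forward reaction is spontaneous (proceeds forward).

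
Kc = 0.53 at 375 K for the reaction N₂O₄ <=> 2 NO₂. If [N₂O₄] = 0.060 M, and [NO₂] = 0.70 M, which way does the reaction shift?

toward reactants

Qc = [NO₂]² / [N₂O₄] = (0.70)² / (0.060) = 8.2
Qc = 8.2 > Kc = 0.53, so the reverse reaction proceeds.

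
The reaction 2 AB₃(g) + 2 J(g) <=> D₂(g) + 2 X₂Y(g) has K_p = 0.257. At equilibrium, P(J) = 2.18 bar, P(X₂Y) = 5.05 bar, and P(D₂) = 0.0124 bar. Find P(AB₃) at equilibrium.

P(AB₃) = 0.509 bar

At equilibrium, K_p = P(D₂)·P(X₂Y)² / (P(AB₃)²·P(J)²) = 0.257.
(0.0124)·(5.05)² / ((P(AB₃))²·(2.18)²) = 0.257
P(AB₃)² = 0.259 ⇒ P(AB₃) = 0.509 bar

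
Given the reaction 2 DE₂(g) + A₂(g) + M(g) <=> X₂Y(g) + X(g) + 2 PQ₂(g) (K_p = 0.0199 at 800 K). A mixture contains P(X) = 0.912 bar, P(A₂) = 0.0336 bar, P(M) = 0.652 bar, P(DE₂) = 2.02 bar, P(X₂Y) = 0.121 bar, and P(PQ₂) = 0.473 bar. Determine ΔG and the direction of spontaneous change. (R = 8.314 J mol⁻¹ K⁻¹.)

Q_p = P(X₂Y)·P(X)·P(PQ₂)² / (P(DE₂)²·P(A₂)·P(M)) = (0.121)·(0.912)·(0.473)² / ((2.02)²·(0.0336)·(0.652)) = 0.276
ΔG = RT ln(Q_p/K_p) = (8.314 J mol⁻¹ K⁻¹)(800 K) × ln(0.276/0.0199)
   = (6.651 kJ/mol)(2.630) = 17.5 kJ/mol
ΔG > 0, so the forward reaction is non-spontaneous (proceeds in reverse).

ΔG = 17.5 kJ/mol; the forward reaction is non-spontaneous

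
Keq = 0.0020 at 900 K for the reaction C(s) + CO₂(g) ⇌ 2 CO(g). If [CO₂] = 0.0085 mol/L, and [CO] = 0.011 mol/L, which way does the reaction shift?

(C is a pure solid — omitted from Q.)
Q = [CO]² / [CO₂] = (0.011)² / (0.0085) = 0.014
Q = 0.014 > Keq = 0.0020, so the reverse reaction proceeds.

in the reverse direction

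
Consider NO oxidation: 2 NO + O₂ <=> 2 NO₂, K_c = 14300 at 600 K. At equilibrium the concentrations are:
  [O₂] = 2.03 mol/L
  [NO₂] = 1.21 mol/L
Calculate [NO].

At equilibrium, K_c = [NO₂]² / ([NO]²·[O₂]) = 14300.
(1.21)² / (([NO])²·(2.03)) = 14300
[NO]² = 5.04×10⁻⁵ ⇒ [NO] = 0.00710 mol/L

[NO] = 0.00710 mol/L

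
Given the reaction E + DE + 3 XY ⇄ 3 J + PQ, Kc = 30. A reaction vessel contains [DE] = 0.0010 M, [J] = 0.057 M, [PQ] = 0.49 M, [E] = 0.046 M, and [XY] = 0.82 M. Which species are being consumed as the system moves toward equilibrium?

Qc = [J]³·[PQ] / ([E]·[DE]·[XY]³) = (0.057)³·(0.49) / ((0.046)·(0.0010)·(0.82)³) = 3.6
Qc = 3.6 < Kc = 30: net forward reaction.

E, DE, XY (reactants)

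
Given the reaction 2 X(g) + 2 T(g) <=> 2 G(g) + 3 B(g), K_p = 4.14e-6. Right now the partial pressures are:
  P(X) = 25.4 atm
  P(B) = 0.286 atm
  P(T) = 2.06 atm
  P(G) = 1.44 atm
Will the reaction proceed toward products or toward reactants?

toward reactants

Q_p = P(G)²·P(B)³ / (P(X)²·P(T)²) = (1.44)²·(0.286)³ / ((25.4)²·(2.06)²) = 1.77e-5
Q_p = 1.77e-5 > K_p = 4.14e-6, so the reverse reaction proceeds.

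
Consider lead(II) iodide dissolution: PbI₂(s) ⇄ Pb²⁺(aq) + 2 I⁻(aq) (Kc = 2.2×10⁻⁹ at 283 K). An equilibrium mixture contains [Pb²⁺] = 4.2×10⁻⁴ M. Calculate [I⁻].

[I⁻] = 0.0023 M

(PbI₂ is a pure solid — omitted from Kc.)
At equilibrium, Kc = [Pb²⁺]·[I⁻]² = 2.2×10⁻⁹.
(4.2×10⁻⁴)·([I⁻])² = 2.2×10⁻⁹
[I⁻]² = 5.24×10⁻⁶ ⇒ [I⁻] = 0.0023 M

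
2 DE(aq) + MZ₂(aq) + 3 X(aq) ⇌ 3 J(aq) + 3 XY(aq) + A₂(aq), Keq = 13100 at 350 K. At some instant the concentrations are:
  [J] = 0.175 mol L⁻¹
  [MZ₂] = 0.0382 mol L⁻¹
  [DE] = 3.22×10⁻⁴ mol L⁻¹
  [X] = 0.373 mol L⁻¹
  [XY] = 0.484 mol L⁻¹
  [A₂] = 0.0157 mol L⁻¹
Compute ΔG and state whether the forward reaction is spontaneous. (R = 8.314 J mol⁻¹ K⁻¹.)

ΔG = 3.68 kJ/mol; the forward reaction is non-spontaneous

Q = [J]³·[XY]³·[A₂] / ([DE]²·[MZ₂]·[X]³) = (0.175)³·(0.484)³·(0.0157) / ((3.22×10⁻⁴)²·(0.0382)·(0.373)³) = 46400
ΔG = RT ln(Q/Keq) = (8.314 J mol⁻¹ K⁻¹)(350 K) × ln(46400/13100)
   = (2.910 kJ/mol)(1.265) = 3.68 kJ/mol
ΔG > 0, so the forward reaction is non-spontaneous (proceeds in reverse).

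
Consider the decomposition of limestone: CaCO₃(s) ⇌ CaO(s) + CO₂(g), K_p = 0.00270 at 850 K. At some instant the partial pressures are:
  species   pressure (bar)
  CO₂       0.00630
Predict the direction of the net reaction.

(CaCO₃, CaO are pure solids — omitted from Q_p.)
Q_p = P(CO₂) = 0.00630
Q_p = 0.00630 > K_p = 0.00270, so the reverse reaction proceeds.

reverse (toward reactants)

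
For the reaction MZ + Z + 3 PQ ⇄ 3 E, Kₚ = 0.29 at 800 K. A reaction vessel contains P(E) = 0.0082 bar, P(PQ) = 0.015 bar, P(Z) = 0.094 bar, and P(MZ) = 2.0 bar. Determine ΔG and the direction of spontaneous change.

ΔG = 7.30 kJ/mol; the forward reaction is non-spontaneous

Qₚ = P(E)³ / (P(MZ)·P(Z)·P(PQ)³) = (0.0082)³ / ((2.0)·(0.094)·(0.015)³) = 0.869
ΔG = RT ln(Qₚ/Kₚ) = (8.314 J mol⁻¹ K⁻¹)(800 K) × ln(0.869/0.29)
   = (6.651 kJ/mol)(1.097) = 7.30 kJ/mol
ΔG > 0, so the forward reaction is non-spontaneous (proceeds in reverse).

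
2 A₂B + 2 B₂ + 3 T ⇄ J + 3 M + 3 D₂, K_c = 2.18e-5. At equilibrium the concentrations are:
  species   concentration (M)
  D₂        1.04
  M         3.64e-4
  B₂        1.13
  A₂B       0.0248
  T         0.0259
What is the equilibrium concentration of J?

At equilibrium, K_c = [J]·[M]³·[D₂]³ / ([A₂B]²·[B₂]²·[T]³) = 2.18e-5.
([J])·(3.64e-4)³·(1.04)³ / ((0.0248)²·(1.13)²·(0.0259)³) = 2.18e-5
[J] = 0.00548 M

[J] = 0.00548 M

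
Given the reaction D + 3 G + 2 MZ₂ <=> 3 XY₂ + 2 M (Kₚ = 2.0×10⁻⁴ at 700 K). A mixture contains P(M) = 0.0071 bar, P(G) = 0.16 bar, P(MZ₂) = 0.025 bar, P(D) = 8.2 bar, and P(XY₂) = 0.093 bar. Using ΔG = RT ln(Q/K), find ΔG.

Qₚ = P(XY₂)³·P(M)² / (P(D)·P(G)³·P(MZ₂)²) = (0.093)³·(0.0071)² / ((8.2)·(0.16)³·(0.025)²) = 0.00193
ΔG = RT ln(Qₚ/Kₚ) = (8.314 J mol⁻¹ K⁻¹)(700 K) × ln(0.00193/2.0×10⁻⁴)
   = (5.820 kJ/mol)(2.267) = 13.2 kJ/mol
ΔG > 0, so the forward reaction is non-spontaneous (proceeds in reverse).

ΔG = 13.2 kJ/mol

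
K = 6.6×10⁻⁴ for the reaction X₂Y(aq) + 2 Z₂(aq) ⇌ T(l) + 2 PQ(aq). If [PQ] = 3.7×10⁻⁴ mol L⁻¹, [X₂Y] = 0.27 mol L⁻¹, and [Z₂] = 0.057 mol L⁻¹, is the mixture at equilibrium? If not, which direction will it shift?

no; Q < K, reaction proceeds forward

(T is a pure liquid — omitted from Q.)
Q = [PQ]² / ([X₂Y]·[Z₂]²) = (3.7×10⁻⁴)² / ((0.27)·(0.057)²) = 1.6×10⁻⁴
Q = 1.6×10⁻⁴ < K = 6.6×10⁻⁴: net forward reaction.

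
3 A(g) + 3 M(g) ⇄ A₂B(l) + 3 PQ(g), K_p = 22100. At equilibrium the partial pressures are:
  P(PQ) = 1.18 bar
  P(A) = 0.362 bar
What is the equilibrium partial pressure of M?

(A₂B is a pure liquid — omitted from K_p.)
At equilibrium, K_p = P(PQ)³ / (P(A)³·P(M)³) = 22100.
(1.18)³ / ((0.362)³·(P(M))³) = 22100
P(M)³ = 0.00157 ⇒ P(M) = 0.116 bar

P(M) = 0.116 bar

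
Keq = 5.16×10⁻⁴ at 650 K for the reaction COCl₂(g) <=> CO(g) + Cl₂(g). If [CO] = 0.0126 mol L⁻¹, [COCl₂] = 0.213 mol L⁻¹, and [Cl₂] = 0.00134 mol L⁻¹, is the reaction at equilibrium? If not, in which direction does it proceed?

to the right

Q = [CO]·[Cl₂] / [COCl₂] = (0.0126)·(0.00134) / (0.213) = 7.93×10⁻⁵
Q = 7.93×10⁻⁵ < Keq = 5.16×10⁻⁴, so the forward reaction proceeds.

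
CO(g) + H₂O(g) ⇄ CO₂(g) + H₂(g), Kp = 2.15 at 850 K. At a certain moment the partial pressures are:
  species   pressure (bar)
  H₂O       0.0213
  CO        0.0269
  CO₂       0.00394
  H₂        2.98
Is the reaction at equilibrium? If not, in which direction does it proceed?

Qp = P(CO₂)·P(H₂) / (P(CO)·P(H₂O)) = (0.00394)·(2.98) / ((0.0269)·(0.0213)) = 20.5
Qp = 20.5 > Kp = 2.15, so the reverse reaction proceeds.

in the reverse direction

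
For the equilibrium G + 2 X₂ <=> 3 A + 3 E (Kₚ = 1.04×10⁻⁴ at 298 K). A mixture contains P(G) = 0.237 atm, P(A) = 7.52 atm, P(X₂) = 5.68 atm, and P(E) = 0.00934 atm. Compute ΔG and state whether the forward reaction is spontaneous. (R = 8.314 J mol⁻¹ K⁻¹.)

Qₚ = P(A)³·P(E)³ / (P(G)·P(X₂)²) = (7.52)³·(0.00934)³ / ((0.237)·(5.68)²) = 4.53×10⁻⁵
ΔG = RT ln(Qₚ/Kₚ) = (8.314 J mol⁻¹ K⁻¹)(298 K) × ln(4.53×10⁻⁵/1.04×10⁻⁴)
   = (2.478 kJ/mol)(-0.8311) = -2.06 kJ/mol
ΔG < 0, so the forward reaction is spontaneous (proceeds forward).

ΔG = -2.06 kJ/mol; the forward reaction is spontaneous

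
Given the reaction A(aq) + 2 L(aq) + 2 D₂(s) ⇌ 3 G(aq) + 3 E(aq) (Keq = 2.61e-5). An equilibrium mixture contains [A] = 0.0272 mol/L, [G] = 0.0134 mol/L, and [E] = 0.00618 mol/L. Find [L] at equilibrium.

(D₂ is a pure solid — omitted from Keq.)
At equilibrium, Keq = [G]³·[E]³ / ([A]·[L]²) = 2.61e-5.
(0.0134)³·(0.00618)³ / ((0.0272)·([L])²) = 2.61e-5
[L]² = 8.00e-7 ⇒ [L] = 8.94e-4 mol/L

[L] = 8.94e-4 mol/L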